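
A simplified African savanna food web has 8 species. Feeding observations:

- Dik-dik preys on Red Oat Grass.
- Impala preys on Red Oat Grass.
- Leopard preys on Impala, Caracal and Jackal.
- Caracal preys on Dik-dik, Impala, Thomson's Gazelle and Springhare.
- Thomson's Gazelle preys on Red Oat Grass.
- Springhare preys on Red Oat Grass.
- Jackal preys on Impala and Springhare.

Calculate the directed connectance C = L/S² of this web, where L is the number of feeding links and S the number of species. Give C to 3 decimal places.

The web has S = 8 species and L = 13 feeding links.
C = L / S² = 13 / 64 = 0.2031 ≈ 0.203.

C = 0.203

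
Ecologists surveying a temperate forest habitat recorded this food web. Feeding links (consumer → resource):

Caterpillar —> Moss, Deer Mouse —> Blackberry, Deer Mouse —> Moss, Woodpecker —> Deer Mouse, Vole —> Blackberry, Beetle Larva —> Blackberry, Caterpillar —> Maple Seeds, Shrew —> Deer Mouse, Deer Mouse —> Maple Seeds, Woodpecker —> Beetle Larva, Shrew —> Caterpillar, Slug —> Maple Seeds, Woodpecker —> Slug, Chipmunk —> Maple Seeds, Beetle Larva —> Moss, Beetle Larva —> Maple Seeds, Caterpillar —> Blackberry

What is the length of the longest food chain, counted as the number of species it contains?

One longest chain: Moss → Deer Mouse → Shrew.
It has 3 species and 2 links.

3 species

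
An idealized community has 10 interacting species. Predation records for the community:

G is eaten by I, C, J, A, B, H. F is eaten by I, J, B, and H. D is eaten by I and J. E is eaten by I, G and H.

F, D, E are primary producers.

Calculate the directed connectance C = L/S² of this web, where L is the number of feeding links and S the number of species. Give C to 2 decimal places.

The web has S = 10 species and L = 15 feeding links.
C = L / S² = 15 / 100 = 0.1500 ≈ 0.15.

C = 0.15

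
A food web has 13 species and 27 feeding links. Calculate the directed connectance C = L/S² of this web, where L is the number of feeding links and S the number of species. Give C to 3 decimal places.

The web has S = 13 species and L = 27 feeding links.
C = L / S² = 27 / 169 = 0.1598 ≈ 0.160.

C = 0.160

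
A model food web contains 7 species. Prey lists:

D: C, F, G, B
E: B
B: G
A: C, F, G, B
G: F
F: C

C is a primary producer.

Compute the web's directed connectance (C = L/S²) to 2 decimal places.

C = 0.24

The web has S = 7 species and L = 12 feeding links.
C = L / S² = 12 / 49 = 0.2449 ≈ 0.24.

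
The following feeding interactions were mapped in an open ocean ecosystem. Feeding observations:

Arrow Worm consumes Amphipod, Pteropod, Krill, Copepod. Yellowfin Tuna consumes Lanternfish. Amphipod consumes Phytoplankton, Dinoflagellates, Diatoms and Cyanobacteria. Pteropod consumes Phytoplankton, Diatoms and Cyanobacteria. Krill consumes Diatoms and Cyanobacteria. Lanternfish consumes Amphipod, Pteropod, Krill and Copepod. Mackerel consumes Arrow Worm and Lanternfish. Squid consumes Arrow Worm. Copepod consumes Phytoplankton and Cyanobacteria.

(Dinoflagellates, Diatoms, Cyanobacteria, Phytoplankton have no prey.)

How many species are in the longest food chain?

One longest chain: Diatoms → Krill → Arrow Worm → Squid.
It has 4 species and 3 links.

4 species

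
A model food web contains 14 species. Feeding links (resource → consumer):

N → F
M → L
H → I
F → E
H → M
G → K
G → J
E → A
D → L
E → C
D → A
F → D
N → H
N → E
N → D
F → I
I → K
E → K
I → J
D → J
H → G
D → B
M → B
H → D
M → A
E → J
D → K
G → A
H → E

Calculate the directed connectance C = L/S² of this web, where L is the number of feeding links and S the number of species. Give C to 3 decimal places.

The web has S = 14 species and L = 29 feeding links.
C = L / S² = 29 / 196 = 0.1480 ≈ 0.148.

C = 0.148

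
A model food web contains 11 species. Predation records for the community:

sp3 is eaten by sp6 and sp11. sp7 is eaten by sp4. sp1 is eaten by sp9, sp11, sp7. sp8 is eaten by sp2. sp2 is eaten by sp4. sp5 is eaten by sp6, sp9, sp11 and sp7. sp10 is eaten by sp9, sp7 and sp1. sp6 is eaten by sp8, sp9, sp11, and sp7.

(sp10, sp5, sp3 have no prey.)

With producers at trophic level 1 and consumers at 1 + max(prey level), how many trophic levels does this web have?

Producers (level 1): sp10, sp5, sp3.
sp5 → sp6 → sp8 → sp2 → sp4 gives sp4 level 5.
No species has a prey at level 5, so no species reaches level 6.

5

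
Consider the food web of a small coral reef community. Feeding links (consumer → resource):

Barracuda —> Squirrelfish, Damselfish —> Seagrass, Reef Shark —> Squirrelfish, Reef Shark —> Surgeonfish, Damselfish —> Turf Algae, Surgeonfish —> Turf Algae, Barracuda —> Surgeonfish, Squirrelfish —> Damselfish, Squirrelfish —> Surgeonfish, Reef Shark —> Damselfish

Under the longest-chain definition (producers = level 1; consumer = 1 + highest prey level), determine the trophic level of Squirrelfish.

Turf Algae is a producer → level 1.
Surgeonfish eats Turf Algae → level 2.
Squirrelfish eats Surgeonfish (level 2); other prey at levels: Damselfish 2 → level 3.

Trophic level 3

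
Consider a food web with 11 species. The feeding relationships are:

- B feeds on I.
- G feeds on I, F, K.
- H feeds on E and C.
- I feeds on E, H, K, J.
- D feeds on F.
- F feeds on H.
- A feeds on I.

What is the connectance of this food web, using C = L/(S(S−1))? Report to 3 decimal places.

The web has S = 11 species and L = 13 feeding links.
C = L / (S(S−1)) = 13 / 110 = 0.1182 ≈ 0.118.

C = 0.118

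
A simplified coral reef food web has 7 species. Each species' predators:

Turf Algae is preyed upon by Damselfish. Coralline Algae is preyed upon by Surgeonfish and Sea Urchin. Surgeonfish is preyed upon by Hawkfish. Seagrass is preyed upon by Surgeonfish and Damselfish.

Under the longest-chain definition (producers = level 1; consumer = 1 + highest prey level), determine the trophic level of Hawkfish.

Trophic level 3

Seagrass is a producer → level 1.
Surgeonfish eats Seagrass (level 1); other prey at levels: Coralline Algae 1 → level 2.
Hawkfish eats Surgeonfish → level 3.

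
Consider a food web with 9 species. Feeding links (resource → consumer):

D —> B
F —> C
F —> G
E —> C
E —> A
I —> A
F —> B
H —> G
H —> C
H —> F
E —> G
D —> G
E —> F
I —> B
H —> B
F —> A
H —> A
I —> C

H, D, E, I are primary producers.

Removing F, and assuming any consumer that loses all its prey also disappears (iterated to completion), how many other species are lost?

0

Remove F.
Every predator of it retains at least one other prey: C still has H, E, I; B still has H, D, I; G still has H, D, E; A still has H, E, I.
No consumer loses all prey, so no secondary extinctions occur.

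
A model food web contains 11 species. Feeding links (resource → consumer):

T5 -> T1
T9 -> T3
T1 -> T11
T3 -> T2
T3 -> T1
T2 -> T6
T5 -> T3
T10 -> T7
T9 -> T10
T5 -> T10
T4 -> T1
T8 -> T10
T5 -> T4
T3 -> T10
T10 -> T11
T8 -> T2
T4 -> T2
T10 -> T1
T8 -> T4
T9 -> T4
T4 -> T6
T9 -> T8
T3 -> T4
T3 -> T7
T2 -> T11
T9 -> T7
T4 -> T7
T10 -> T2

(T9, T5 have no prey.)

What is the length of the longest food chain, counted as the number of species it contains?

One longest chain: T9 → T8 → T4 → T2 → T11.
It has 5 species and 4 links.

5 species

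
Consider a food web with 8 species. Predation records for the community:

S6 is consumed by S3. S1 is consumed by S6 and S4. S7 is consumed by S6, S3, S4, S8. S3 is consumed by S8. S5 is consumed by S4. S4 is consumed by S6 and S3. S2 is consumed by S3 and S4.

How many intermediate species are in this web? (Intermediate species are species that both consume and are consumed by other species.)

3

Intermediate species (has both prey and predators): S4, S6, S3.
Count: 3.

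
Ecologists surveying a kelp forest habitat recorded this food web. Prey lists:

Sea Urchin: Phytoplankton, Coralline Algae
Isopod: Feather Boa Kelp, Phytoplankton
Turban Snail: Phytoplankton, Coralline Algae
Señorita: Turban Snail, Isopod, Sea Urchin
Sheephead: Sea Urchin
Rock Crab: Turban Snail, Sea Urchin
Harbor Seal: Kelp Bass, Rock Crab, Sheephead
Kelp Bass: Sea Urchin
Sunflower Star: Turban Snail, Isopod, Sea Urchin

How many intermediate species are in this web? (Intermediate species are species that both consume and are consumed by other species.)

6

Intermediate species (has both prey and predators): Turban Snail, Isopod, Sea Urchin, Kelp Bass, Rock Crab, Sheephead.
Count: 6.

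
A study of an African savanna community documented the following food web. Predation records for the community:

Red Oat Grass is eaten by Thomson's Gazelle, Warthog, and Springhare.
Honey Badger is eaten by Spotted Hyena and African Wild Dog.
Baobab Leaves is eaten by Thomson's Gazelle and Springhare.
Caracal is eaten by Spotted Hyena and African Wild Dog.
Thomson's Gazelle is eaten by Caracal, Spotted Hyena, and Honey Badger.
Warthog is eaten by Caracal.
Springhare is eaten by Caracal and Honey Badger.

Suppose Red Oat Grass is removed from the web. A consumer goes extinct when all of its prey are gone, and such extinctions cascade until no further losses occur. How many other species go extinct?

Remove Red Oat Grass.
Round 1: Warthog (all prey gone) → extinct.
No further losses. Total secondary extinctions: 1.

1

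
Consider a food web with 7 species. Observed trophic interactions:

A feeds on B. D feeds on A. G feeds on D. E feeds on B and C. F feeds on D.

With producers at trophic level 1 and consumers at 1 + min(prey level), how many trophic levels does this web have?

4

Producers (level 1): C, B.
Following each consumer down to its lowest-level prey: B → A → D → G (levels 1 through 4).
All prey of G (D 3) are at level 3 or above, so G is at level 1 + 3 = 4.
Every consumer has at least one prey at level 3 or below, so none exceeds level 4.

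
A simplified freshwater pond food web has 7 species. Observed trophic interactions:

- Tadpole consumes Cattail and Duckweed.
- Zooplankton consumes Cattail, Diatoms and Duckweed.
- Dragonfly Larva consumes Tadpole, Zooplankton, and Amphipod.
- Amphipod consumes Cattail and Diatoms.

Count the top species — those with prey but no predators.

1

Top species (has prey, but nothing eats it): Dragonfly Larva.
Count: 1.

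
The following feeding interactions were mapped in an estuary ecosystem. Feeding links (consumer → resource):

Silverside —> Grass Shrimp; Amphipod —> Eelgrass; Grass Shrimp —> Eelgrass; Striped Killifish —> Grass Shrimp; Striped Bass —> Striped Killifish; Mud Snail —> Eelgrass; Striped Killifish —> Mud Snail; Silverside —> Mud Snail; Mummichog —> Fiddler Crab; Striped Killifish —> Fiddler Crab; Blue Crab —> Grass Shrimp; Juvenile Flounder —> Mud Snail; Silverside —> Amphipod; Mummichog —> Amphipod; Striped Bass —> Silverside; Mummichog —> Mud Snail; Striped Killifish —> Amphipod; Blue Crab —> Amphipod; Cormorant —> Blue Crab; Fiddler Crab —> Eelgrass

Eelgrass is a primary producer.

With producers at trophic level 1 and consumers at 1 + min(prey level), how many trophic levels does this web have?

4

Producers (level 1): Eelgrass.
Following each consumer down to its lowest-level prey: Eelgrass → Amphipod → Blue Crab → Cormorant (levels 1 through 4).
All prey of Cormorant (Blue Crab 3) are at level 3 or above, so Cormorant is at level 1 + 3 = 4.
Every consumer has at least one prey at level 3 or below, so none exceeds level 4.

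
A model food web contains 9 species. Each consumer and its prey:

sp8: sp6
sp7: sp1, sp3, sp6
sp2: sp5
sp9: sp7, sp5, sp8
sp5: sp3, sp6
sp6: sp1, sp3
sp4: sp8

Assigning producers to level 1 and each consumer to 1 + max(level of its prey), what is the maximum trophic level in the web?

Producers (level 1): sp1, sp3.
sp1 → sp6 → sp8 → sp4 gives sp4 level 4.
No species has a prey at level 4, so no species reaches level 5.

4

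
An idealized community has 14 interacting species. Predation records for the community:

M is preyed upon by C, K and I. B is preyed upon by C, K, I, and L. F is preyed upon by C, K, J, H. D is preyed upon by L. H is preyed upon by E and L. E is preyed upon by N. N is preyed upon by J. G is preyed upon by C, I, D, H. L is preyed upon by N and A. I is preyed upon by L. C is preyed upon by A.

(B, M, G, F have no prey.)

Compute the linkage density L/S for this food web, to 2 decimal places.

L/S = 1.71

There are L = 24 links among S = 14 species.
L/S = 24/14 = 1.7143 ≈ 1.71.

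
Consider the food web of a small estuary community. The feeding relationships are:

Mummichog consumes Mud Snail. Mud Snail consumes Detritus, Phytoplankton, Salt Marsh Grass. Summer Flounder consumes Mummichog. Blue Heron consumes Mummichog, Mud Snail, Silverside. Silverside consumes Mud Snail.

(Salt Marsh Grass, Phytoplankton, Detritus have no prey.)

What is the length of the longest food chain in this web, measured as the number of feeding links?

One longest chain: Salt Marsh Grass → Mud Snail → Mummichog → Summer Flounder.
It has 4 species and 3 links.

3 links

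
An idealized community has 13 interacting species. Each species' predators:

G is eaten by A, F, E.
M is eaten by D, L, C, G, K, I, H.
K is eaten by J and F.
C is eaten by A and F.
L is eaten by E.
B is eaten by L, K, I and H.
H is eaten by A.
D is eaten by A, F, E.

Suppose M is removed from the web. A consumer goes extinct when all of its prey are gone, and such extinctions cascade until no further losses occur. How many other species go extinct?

Remove M.
Round 1: D (all prey gone), G (all prey gone), C (all prey gone) → extinct.
No further losses. Total secondary extinctions: 3.

3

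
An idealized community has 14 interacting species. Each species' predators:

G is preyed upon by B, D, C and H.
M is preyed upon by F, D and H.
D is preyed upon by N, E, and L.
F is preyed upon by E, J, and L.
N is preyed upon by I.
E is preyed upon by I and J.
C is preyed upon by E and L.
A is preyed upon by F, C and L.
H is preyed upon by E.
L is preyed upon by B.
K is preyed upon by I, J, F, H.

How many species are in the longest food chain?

4 species

One longest chain: K → F → L → B.
It has 4 species and 3 links.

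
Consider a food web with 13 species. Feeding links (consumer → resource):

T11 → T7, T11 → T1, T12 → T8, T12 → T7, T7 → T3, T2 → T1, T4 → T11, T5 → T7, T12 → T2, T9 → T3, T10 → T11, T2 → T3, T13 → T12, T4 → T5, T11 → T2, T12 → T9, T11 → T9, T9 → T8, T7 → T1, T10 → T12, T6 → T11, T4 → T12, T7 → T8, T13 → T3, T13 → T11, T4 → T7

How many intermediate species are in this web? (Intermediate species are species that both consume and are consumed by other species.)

6

Intermediate species (has both prey and predators): T2, T7, T9, T5, T12, T11.
Count: 6.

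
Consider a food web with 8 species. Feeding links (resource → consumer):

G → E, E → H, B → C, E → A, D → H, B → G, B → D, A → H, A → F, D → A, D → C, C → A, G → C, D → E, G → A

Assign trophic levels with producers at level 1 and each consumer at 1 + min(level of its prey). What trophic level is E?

B is a producer → level 1.
D eats B → level 2.
E eats D → level 3.
No prey of E is below level 2, so 3 is the minimum.

Trophic level 3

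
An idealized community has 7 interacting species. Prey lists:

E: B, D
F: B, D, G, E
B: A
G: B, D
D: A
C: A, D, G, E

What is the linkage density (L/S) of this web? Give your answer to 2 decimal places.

L/S = 2.00

There are L = 14 links among S = 7 species.
L/S = 14/7 = 2.0000 ≈ 2.00.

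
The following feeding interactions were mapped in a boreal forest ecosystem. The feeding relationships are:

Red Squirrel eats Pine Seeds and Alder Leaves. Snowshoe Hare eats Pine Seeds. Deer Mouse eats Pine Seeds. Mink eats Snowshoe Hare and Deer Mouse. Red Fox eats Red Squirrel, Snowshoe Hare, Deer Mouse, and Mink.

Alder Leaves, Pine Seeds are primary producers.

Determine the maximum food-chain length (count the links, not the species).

3 links

One longest chain: Pine Seeds → Deer Mouse → Mink → Red Fox.
It has 4 species and 3 links.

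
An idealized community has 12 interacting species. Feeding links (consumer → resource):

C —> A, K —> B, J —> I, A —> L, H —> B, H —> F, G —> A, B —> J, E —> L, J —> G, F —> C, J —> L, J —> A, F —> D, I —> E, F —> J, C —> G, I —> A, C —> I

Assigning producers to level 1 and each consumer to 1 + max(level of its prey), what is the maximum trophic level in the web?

6

Producers (level 1): D, L.
L → A → G → J → B → H gives H level 6.
No species has a prey at level 6, so no species reaches level 7.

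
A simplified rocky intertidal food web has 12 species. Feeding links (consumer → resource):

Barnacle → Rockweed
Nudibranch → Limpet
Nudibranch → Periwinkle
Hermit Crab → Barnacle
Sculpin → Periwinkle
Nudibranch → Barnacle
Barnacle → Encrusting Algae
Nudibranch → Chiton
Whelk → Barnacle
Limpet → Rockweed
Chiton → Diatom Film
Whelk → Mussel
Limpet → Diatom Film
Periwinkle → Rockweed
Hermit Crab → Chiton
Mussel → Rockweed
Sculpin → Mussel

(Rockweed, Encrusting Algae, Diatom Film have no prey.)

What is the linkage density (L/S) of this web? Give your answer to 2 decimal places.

There are L = 17 links among S = 12 species.
L/S = 17/12 = 1.4167 ≈ 1.42.

L/S = 1.42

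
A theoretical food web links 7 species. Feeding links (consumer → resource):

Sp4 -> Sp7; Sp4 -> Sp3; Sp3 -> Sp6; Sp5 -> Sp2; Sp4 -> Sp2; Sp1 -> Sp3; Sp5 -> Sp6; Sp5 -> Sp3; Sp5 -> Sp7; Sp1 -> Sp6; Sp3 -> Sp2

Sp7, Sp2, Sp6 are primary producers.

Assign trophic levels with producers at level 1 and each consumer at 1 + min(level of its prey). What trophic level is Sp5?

Sp7 is a producer → level 1.
Sp5 eats Sp7 → level 2.

Trophic level 2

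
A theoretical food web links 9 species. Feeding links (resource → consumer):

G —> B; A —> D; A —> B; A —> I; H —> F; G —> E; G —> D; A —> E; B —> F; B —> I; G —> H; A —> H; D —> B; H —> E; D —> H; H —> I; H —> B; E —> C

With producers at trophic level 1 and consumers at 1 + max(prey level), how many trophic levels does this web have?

Producers (level 1): A, G.
A → D → H → B → F gives F level 5.
No species has a prey at level 5, so no species reaches level 6.

5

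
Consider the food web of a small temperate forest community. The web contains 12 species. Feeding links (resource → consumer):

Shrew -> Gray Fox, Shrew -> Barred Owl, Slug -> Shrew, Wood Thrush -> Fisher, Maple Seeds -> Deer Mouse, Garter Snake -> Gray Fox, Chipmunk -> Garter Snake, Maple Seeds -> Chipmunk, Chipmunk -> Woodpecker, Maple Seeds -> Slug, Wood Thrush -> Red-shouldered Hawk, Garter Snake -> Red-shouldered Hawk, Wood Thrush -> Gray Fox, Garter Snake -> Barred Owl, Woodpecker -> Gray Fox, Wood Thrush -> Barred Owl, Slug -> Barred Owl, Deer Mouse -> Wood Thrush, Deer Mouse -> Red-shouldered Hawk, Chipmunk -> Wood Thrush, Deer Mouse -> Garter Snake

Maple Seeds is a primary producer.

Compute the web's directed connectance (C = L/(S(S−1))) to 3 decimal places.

The web has S = 12 species and L = 21 feeding links.
C = L / (S(S−1)) = 21 / 132 = 0.1591 ≈ 0.159.

C = 0.159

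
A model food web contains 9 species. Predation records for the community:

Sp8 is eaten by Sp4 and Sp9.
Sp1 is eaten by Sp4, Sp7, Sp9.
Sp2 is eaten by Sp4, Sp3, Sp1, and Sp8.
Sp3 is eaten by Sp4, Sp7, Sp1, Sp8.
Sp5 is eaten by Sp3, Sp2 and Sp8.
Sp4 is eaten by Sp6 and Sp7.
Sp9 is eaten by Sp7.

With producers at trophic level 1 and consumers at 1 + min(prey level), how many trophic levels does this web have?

Producers (level 1): Sp5.
Following each consumer down to its lowest-level prey: Sp5 → Sp2 → Sp4 → Sp6 (levels 1 through 4).
All prey of Sp6 (Sp4 3) are at level 3 or above, so Sp6 is at level 1 + 3 = 4.
Every consumer has at least one prey at level 3 or below, so none exceeds level 4.

4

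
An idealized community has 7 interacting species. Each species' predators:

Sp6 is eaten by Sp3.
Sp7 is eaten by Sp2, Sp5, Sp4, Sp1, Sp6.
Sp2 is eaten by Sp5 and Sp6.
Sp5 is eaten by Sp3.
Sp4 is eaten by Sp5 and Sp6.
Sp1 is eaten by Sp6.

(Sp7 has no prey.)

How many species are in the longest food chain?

One longest chain: Sp7 → Sp2 → Sp6 → Sp3.
It has 4 species and 3 links.

4 species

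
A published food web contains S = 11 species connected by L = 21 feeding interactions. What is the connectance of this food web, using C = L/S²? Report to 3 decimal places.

The web has S = 11 species and L = 21 feeding links.
C = L / S² = 21 / 121 = 0.1736 ≈ 0.174.

C = 0.174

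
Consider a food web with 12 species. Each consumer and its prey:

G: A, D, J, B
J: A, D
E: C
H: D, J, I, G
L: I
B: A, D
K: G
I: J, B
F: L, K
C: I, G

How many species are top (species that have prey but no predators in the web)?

Top species (has prey, but nothing eats it): H, E, F.
Count: 3.

3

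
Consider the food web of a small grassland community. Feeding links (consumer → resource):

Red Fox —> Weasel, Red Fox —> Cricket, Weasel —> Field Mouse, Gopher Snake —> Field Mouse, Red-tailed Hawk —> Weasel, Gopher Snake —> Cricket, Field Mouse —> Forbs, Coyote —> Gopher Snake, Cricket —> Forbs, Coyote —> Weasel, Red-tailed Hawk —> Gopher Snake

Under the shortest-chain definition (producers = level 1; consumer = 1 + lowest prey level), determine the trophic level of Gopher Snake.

Forbs is a producer → level 1.
Cricket eats Forbs → level 2.
Gopher Snake eats Cricket → level 3.
No prey of Gopher Snake is below level 2, so 3 is the minimum.

Trophic level 3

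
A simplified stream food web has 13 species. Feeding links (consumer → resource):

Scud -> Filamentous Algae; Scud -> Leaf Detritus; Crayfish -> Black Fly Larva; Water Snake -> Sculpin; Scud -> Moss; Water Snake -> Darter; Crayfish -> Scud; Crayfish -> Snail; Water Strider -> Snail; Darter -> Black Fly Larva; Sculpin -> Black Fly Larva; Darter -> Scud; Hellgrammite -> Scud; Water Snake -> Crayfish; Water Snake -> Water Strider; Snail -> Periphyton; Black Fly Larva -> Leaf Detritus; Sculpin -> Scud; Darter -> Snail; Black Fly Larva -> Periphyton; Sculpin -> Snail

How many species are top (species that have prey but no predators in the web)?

Top species (has prey, but nothing eats it): Hellgrammite, Water Snake.
Count: 2.

2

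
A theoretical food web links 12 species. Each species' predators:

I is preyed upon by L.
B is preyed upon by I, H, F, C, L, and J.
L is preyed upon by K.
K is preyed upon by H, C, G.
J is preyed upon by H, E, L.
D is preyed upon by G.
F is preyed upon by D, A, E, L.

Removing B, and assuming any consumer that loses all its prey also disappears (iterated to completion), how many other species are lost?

Remove B.
Round 1: F (all prey gone), J (all prey gone), I (all prey gone) → extinct.
Round 2: A (all prey gone), E (all prey gone), L (all prey gone), D (all prey gone) → extinct.
Round 3: K (all prey gone) → extinct.
Round 4: H (all prey gone), G (all prey gone), C (all prey gone) → extinct.
No further losses. Total secondary extinctions: 11.

11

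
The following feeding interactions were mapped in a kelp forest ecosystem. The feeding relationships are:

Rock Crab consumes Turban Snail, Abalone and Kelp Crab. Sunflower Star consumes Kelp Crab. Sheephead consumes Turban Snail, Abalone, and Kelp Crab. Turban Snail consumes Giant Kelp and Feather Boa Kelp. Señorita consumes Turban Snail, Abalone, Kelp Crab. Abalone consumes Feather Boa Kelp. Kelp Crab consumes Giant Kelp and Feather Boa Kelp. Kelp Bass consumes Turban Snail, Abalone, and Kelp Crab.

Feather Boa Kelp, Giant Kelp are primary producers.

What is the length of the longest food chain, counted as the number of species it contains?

One longest chain: Feather Boa Kelp → Abalone → Señorita.
It has 3 species and 2 links.

3 species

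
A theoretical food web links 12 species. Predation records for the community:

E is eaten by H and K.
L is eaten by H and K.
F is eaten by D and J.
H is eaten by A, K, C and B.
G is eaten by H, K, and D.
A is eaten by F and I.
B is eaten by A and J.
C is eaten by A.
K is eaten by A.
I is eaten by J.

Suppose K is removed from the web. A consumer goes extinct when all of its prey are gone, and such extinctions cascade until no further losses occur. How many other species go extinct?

Remove K.
Every predator of it retains at least one other prey: A still has H, C, B.
No consumer loses all prey, so no secondary extinctions occur.

0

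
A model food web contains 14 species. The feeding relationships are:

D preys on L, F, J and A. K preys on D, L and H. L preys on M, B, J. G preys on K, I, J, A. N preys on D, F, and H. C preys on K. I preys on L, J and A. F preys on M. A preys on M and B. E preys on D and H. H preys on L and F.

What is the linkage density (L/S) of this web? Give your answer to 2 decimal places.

L/S = 2.00

There are L = 28 links among S = 14 species.
L/S = 28/14 = 2.0000 ≈ 2.00.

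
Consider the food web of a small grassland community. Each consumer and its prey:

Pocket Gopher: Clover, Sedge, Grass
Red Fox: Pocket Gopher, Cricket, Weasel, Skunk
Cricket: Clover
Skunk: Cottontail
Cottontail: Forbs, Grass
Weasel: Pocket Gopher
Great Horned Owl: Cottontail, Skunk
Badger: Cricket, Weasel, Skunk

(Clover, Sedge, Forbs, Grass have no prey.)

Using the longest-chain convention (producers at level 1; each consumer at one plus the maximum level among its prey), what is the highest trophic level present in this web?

Producers (level 1): Clover, Sedge, Forbs, Grass.
Forbs → Cottontail → Skunk → Badger gives Badger level 4.
No species has a prey at level 4, so no species reaches level 5.

4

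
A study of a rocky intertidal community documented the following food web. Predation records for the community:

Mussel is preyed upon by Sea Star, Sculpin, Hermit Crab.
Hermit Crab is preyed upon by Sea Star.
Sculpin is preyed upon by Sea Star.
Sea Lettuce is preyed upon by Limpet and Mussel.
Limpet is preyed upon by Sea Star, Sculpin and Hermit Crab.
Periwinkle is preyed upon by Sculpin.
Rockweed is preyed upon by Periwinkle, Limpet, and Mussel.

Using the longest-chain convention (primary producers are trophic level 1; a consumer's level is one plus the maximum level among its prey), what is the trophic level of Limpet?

Trophic level 2

Rockweed is a producer → level 1.
Limpet eats Rockweed (level 1); other prey at levels: Sea Lettuce 1 → level 2.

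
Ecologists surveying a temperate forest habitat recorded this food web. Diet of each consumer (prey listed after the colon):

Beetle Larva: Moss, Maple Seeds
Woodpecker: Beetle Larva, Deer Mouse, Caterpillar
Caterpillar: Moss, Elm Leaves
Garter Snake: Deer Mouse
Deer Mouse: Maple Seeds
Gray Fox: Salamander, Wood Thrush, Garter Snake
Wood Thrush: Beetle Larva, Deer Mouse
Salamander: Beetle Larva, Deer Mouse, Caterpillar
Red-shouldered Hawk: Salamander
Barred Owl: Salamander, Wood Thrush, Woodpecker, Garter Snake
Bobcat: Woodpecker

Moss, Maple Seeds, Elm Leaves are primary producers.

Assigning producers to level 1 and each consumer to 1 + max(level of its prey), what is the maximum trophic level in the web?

4

Producers (level 1): Moss, Maple Seeds, Elm Leaves.
Moss → Beetle Larva → Salamander → Red-shouldered Hawk gives Red-shouldered Hawk level 4.
No species has a prey at level 4, so no species reaches level 5.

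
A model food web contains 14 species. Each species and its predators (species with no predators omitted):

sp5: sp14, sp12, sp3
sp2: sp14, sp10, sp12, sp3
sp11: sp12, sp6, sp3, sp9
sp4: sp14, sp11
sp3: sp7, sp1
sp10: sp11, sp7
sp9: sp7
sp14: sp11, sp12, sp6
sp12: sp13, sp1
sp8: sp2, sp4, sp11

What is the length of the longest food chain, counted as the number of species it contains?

6 species

One longest chain: sp8 → sp2 → sp14 → sp11 → sp12 → sp13.
It has 6 species and 5 links.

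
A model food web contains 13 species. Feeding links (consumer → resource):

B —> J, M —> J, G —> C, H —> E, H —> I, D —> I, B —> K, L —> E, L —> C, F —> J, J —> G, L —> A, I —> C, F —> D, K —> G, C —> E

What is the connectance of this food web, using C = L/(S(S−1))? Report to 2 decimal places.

The web has S = 13 species and L = 16 feeding links.
C = L / (S(S−1)) = 16 / 156 = 0.1026 ≈ 0.10.

C = 0.10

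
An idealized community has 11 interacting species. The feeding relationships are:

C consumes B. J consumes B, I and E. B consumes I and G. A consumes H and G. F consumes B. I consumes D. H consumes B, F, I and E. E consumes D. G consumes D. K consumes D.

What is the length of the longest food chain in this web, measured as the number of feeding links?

5 links

One longest chain: D → G → B → F → H → A.
It has 6 species and 5 links.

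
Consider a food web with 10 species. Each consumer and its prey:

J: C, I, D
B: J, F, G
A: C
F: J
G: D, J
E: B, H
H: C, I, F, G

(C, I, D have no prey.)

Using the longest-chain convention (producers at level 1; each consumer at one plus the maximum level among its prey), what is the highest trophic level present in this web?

5

Producers (level 1): C, I, D.
C → J → F → H → E gives E level 5.
No species has a prey at level 5, so no species reaches level 6.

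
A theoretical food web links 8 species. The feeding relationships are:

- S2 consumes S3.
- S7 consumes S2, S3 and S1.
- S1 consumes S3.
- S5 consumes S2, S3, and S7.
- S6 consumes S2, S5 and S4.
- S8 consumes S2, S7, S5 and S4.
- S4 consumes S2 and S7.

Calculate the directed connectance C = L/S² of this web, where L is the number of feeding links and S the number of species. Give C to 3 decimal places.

The web has S = 8 species and L = 17 feeding links.
C = L / S² = 17 / 64 = 0.2656 ≈ 0.266.

C = 0.266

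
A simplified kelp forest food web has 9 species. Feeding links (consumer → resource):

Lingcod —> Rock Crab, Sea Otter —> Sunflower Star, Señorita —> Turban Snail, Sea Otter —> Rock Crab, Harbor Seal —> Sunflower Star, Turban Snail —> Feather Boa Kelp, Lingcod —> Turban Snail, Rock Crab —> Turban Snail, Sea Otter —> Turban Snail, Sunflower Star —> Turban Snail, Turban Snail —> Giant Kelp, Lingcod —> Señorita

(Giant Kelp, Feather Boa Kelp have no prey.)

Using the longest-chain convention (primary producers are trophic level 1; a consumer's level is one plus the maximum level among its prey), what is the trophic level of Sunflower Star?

Giant Kelp is a producer → level 1.
Turban Snail eats Giant Kelp (level 1); other prey at levels: Feather Boa Kelp 1 → level 2.
Sunflower Star eats Turban Snail → level 3.

Trophic level 3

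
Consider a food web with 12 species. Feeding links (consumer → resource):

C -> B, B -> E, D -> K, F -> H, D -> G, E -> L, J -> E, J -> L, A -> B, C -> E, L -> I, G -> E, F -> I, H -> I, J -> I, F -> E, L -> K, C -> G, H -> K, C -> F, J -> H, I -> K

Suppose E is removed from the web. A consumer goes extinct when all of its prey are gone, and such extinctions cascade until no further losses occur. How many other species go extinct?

Remove E.
Round 1: G (all prey gone), B (all prey gone) → extinct.
Round 2: A (all prey gone) → extinct.
No further losses. Total secondary extinctions: 3.

3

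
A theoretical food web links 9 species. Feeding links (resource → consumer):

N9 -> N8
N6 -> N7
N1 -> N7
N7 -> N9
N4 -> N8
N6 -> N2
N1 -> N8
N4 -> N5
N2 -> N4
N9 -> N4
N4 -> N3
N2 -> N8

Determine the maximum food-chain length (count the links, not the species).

4 links

One longest chain: N1 → N7 → N9 → N4 → N5.
It has 5 species and 4 links.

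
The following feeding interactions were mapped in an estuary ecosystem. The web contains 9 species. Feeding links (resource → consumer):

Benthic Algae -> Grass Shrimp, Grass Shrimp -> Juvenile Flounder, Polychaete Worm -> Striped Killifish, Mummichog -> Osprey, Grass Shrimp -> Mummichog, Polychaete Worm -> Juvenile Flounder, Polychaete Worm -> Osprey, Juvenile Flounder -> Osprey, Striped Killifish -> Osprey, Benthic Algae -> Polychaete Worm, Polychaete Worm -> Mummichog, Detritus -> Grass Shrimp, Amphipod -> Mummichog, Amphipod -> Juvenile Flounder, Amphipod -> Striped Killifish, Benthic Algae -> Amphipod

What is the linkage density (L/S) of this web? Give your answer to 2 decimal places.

There are L = 16 links among S = 9 species.
L/S = 16/9 = 1.7778 ≈ 1.78.

L/S = 1.78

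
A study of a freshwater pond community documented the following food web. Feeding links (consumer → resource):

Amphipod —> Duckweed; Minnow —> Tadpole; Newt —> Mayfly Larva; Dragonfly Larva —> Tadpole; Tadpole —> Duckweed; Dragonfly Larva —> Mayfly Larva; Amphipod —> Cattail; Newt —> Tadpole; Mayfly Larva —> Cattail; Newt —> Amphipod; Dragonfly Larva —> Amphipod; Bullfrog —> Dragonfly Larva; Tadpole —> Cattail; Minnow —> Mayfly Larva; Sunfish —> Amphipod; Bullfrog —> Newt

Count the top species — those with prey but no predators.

Top species (has prey, but nothing eats it): Sunfish, Minnow, Bullfrog.
Count: 3.

3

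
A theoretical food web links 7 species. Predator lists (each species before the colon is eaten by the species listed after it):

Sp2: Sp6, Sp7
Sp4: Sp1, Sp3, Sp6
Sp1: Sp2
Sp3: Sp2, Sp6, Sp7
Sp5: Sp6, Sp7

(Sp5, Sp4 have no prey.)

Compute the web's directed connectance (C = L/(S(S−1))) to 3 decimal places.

The web has S = 7 species and L = 11 feeding links.
C = L / (S(S−1)) = 11 / 42 = 0.2619 ≈ 0.262.

C = 0.262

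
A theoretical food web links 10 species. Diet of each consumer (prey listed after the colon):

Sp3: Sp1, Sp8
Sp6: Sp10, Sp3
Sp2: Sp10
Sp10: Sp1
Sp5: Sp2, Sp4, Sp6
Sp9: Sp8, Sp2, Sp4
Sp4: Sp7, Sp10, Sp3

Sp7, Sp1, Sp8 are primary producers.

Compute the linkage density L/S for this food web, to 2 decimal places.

There are L = 15 links among S = 10 species.
L/S = 15/10 = 1.5000 ≈ 1.50.

L/S = 1.50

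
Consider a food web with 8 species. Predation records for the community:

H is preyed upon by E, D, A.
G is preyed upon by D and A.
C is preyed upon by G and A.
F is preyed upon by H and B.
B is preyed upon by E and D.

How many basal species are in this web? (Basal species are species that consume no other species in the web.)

2

Basal species (no prey listed): C, F.
Count: 2.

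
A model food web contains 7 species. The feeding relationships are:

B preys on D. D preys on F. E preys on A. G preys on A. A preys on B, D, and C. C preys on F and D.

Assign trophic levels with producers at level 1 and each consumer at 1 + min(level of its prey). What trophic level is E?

F is a producer → level 1.
D eats F → level 2.
A eats D → level 3.
E eats A → level 4.
No prey of E is below level 3, so 4 is the minimum.

Trophic level 4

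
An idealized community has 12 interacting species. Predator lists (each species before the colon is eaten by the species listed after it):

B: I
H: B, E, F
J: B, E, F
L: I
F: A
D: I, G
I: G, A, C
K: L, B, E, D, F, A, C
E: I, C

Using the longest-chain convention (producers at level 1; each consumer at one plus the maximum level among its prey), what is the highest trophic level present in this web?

4

Producers (level 1): H, J, K.
K → L → I → A gives A level 4.
No species has a prey at level 4, so no species reaches level 5.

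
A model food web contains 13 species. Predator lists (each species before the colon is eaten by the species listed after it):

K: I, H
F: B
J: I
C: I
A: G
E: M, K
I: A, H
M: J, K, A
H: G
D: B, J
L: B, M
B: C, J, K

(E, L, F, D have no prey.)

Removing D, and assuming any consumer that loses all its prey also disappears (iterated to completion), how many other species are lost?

0

Remove D.
Every predator of it retains at least one other prey: B still has L, F; J still has B, M.
No consumer loses all prey, so no secondary extinctions occur.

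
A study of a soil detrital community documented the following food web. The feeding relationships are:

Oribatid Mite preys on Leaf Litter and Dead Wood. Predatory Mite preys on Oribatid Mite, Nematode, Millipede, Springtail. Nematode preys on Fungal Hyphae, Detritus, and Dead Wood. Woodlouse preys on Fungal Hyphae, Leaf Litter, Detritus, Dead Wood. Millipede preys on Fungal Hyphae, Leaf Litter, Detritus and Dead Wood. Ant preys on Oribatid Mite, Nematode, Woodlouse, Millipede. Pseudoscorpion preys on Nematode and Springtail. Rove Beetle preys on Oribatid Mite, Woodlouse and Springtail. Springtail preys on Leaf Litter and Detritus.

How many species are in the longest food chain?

3 species

One longest chain: Detritus → Springtail → Pseudoscorpion.
It has 3 species and 2 links.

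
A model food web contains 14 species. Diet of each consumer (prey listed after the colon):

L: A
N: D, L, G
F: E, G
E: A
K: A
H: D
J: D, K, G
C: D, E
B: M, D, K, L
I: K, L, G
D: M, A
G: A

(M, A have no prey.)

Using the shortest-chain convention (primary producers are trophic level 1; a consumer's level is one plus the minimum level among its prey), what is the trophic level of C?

Trophic level 3

M is a producer → level 1.
D eats M → level 2.
C eats D → level 3.
No prey of C is below level 2, so 3 is the minimum.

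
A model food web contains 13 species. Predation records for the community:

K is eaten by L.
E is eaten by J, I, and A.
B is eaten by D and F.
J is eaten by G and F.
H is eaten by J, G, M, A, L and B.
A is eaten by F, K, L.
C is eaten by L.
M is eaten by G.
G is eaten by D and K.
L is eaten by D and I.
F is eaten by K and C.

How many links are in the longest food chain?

One longest chain: E → J → F → C → L → I.
It has 6 species and 5 links.

5 links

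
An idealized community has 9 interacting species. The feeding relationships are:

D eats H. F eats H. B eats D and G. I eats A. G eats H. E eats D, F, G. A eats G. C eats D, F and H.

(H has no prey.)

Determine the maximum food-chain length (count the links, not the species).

One longest chain: H → G → A → I.
It has 4 species and 3 links.

3 links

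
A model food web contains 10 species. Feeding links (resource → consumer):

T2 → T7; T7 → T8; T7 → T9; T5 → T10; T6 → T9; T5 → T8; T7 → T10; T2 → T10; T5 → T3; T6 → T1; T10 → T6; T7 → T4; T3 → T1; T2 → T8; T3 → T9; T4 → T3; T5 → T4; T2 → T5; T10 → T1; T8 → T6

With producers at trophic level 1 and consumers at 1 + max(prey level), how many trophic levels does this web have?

Producers (level 1): T2.
T2 → T7 → T4 → T3 → T9 gives T9 level 5.
No species has a prey at level 5, so no species reaches level 6.

5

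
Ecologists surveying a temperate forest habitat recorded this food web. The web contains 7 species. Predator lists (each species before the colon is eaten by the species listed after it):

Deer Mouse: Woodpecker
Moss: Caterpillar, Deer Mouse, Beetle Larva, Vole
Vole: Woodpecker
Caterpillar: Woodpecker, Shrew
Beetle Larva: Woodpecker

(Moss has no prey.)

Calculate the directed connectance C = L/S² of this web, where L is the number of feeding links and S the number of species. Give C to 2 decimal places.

The web has S = 7 species and L = 9 feeding links.
C = L / S² = 9 / 49 = 0.1837 ≈ 0.18.

C = 0.18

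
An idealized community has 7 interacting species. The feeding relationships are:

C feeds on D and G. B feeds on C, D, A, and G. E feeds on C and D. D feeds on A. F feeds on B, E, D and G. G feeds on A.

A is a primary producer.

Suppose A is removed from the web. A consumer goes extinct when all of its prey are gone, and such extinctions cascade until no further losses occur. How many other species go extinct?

Remove A.
Round 1: D (all prey gone), G (all prey gone) → extinct.
Round 2: C (all prey gone) → extinct.
Round 3: E (all prey gone), B (all prey gone) → extinct.
Round 4: F (all prey gone) → extinct.
No further losses. Total secondary extinctions: 6.

6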